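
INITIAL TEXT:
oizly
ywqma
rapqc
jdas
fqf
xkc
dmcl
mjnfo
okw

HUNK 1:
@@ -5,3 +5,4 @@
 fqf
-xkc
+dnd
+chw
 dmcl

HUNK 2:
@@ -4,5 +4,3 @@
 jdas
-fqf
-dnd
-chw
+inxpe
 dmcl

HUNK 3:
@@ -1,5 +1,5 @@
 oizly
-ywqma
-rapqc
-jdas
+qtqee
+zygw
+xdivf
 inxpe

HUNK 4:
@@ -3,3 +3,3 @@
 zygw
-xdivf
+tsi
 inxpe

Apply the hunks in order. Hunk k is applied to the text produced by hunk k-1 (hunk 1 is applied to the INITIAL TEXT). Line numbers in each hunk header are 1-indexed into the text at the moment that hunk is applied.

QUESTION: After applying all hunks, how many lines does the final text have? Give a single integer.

Answer: 8

Derivation:
Hunk 1: at line 5 remove [xkc] add [dnd,chw] -> 10 lines: oizly ywqma rapqc jdas fqf dnd chw dmcl mjnfo okw
Hunk 2: at line 4 remove [fqf,dnd,chw] add [inxpe] -> 8 lines: oizly ywqma rapqc jdas inxpe dmcl mjnfo okw
Hunk 3: at line 1 remove [ywqma,rapqc,jdas] add [qtqee,zygw,xdivf] -> 8 lines: oizly qtqee zygw xdivf inxpe dmcl mjnfo okw
Hunk 4: at line 3 remove [xdivf] add [tsi] -> 8 lines: oizly qtqee zygw tsi inxpe dmcl mjnfo okw
Final line count: 8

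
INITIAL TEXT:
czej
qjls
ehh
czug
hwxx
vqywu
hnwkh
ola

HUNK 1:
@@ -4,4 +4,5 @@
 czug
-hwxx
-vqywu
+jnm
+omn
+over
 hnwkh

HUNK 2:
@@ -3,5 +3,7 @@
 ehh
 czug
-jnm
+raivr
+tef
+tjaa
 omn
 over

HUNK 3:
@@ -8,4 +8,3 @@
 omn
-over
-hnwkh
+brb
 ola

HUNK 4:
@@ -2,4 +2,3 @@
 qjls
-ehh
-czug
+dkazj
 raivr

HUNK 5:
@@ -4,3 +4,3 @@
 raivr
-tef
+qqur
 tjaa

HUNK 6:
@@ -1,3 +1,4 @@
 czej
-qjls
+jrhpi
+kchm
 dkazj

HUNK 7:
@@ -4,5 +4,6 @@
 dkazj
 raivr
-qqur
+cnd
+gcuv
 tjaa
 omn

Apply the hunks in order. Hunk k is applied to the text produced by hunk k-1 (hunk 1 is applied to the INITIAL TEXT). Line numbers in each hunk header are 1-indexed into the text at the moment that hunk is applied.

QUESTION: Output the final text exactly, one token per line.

Hunk 1: at line 4 remove [hwxx,vqywu] add [jnm,omn,over] -> 9 lines: czej qjls ehh czug jnm omn over hnwkh ola
Hunk 2: at line 3 remove [jnm] add [raivr,tef,tjaa] -> 11 lines: czej qjls ehh czug raivr tef tjaa omn over hnwkh ola
Hunk 3: at line 8 remove [over,hnwkh] add [brb] -> 10 lines: czej qjls ehh czug raivr tef tjaa omn brb ola
Hunk 4: at line 2 remove [ehh,czug] add [dkazj] -> 9 lines: czej qjls dkazj raivr tef tjaa omn brb ola
Hunk 5: at line 4 remove [tef] add [qqur] -> 9 lines: czej qjls dkazj raivr qqur tjaa omn brb ola
Hunk 6: at line 1 remove [qjls] add [jrhpi,kchm] -> 10 lines: czej jrhpi kchm dkazj raivr qqur tjaa omn brb ola
Hunk 7: at line 4 remove [qqur] add [cnd,gcuv] -> 11 lines: czej jrhpi kchm dkazj raivr cnd gcuv tjaa omn brb ola

Answer: czej
jrhpi
kchm
dkazj
raivr
cnd
gcuv
tjaa
omn
brb
ola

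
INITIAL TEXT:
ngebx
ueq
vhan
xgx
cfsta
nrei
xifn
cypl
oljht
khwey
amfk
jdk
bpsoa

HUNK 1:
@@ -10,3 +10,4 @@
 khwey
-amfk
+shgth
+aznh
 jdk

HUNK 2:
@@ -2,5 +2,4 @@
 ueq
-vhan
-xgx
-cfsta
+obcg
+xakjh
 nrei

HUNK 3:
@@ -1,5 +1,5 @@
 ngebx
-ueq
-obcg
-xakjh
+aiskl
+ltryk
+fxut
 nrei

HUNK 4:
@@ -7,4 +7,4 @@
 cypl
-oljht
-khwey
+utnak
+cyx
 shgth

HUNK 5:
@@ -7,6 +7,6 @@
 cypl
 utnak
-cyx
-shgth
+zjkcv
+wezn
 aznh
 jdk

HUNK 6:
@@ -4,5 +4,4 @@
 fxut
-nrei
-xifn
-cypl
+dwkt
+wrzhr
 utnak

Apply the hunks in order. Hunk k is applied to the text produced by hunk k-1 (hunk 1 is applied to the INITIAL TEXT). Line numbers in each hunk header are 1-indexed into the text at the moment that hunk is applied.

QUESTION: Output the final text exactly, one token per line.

Hunk 1: at line 10 remove [amfk] add [shgth,aznh] -> 14 lines: ngebx ueq vhan xgx cfsta nrei xifn cypl oljht khwey shgth aznh jdk bpsoa
Hunk 2: at line 2 remove [vhan,xgx,cfsta] add [obcg,xakjh] -> 13 lines: ngebx ueq obcg xakjh nrei xifn cypl oljht khwey shgth aznh jdk bpsoa
Hunk 3: at line 1 remove [ueq,obcg,xakjh] add [aiskl,ltryk,fxut] -> 13 lines: ngebx aiskl ltryk fxut nrei xifn cypl oljht khwey shgth aznh jdk bpsoa
Hunk 4: at line 7 remove [oljht,khwey] add [utnak,cyx] -> 13 lines: ngebx aiskl ltryk fxut nrei xifn cypl utnak cyx shgth aznh jdk bpsoa
Hunk 5: at line 7 remove [cyx,shgth] add [zjkcv,wezn] -> 13 lines: ngebx aiskl ltryk fxut nrei xifn cypl utnak zjkcv wezn aznh jdk bpsoa
Hunk 6: at line 4 remove [nrei,xifn,cypl] add [dwkt,wrzhr] -> 12 lines: ngebx aiskl ltryk fxut dwkt wrzhr utnak zjkcv wezn aznh jdk bpsoa

Answer: ngebx
aiskl
ltryk
fxut
dwkt
wrzhr
utnak
zjkcv
wezn
aznh
jdk
bpsoa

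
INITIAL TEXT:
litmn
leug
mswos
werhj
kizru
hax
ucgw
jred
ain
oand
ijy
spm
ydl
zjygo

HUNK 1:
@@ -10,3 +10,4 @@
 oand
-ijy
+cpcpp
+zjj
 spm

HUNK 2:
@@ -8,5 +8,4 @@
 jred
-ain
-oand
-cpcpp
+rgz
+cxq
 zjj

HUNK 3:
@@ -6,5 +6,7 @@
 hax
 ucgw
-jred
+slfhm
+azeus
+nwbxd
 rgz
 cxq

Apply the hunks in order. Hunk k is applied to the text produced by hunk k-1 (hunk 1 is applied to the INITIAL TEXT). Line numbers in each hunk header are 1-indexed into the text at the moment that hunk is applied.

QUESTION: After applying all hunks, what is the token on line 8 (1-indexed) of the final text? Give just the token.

Hunk 1: at line 10 remove [ijy] add [cpcpp,zjj] -> 15 lines: litmn leug mswos werhj kizru hax ucgw jred ain oand cpcpp zjj spm ydl zjygo
Hunk 2: at line 8 remove [ain,oand,cpcpp] add [rgz,cxq] -> 14 lines: litmn leug mswos werhj kizru hax ucgw jred rgz cxq zjj spm ydl zjygo
Hunk 3: at line 6 remove [jred] add [slfhm,azeus,nwbxd] -> 16 lines: litmn leug mswos werhj kizru hax ucgw slfhm azeus nwbxd rgz cxq zjj spm ydl zjygo
Final line 8: slfhm

Answer: slfhm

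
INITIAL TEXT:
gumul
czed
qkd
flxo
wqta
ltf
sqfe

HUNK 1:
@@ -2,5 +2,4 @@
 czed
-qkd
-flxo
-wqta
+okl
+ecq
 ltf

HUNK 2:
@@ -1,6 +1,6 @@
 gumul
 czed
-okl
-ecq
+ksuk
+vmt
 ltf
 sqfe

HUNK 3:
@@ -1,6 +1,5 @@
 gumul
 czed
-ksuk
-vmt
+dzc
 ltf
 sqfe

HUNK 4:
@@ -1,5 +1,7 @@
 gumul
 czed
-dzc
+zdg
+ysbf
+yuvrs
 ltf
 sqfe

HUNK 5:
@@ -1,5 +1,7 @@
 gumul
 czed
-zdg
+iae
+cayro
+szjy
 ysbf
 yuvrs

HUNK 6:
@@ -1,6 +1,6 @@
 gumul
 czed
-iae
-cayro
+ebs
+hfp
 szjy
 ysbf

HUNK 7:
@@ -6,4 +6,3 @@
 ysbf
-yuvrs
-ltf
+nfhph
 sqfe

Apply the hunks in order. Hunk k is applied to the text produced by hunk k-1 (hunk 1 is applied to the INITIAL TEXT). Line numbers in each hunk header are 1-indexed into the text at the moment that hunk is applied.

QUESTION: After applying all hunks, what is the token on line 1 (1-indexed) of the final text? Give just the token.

Answer: gumul

Derivation:
Hunk 1: at line 2 remove [qkd,flxo,wqta] add [okl,ecq] -> 6 lines: gumul czed okl ecq ltf sqfe
Hunk 2: at line 1 remove [okl,ecq] add [ksuk,vmt] -> 6 lines: gumul czed ksuk vmt ltf sqfe
Hunk 3: at line 1 remove [ksuk,vmt] add [dzc] -> 5 lines: gumul czed dzc ltf sqfe
Hunk 4: at line 1 remove [dzc] add [zdg,ysbf,yuvrs] -> 7 lines: gumul czed zdg ysbf yuvrs ltf sqfe
Hunk 5: at line 1 remove [zdg] add [iae,cayro,szjy] -> 9 lines: gumul czed iae cayro szjy ysbf yuvrs ltf sqfe
Hunk 6: at line 1 remove [iae,cayro] add [ebs,hfp] -> 9 lines: gumul czed ebs hfp szjy ysbf yuvrs ltf sqfe
Hunk 7: at line 6 remove [yuvrs,ltf] add [nfhph] -> 8 lines: gumul czed ebs hfp szjy ysbf nfhph sqfe
Final line 1: gumul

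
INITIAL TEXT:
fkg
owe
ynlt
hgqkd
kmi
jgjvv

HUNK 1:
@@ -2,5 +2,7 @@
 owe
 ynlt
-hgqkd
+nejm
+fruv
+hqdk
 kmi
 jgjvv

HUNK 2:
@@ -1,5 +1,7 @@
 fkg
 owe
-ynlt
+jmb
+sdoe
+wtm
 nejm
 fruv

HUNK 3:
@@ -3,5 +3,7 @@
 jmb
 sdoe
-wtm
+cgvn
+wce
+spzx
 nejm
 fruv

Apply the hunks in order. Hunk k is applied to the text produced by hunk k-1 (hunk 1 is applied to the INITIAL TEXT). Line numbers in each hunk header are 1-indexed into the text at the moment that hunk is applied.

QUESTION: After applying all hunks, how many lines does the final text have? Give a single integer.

Hunk 1: at line 2 remove [hgqkd] add [nejm,fruv,hqdk] -> 8 lines: fkg owe ynlt nejm fruv hqdk kmi jgjvv
Hunk 2: at line 1 remove [ynlt] add [jmb,sdoe,wtm] -> 10 lines: fkg owe jmb sdoe wtm nejm fruv hqdk kmi jgjvv
Hunk 3: at line 3 remove [wtm] add [cgvn,wce,spzx] -> 12 lines: fkg owe jmb sdoe cgvn wce spzx nejm fruv hqdk kmi jgjvv
Final line count: 12

Answer: 12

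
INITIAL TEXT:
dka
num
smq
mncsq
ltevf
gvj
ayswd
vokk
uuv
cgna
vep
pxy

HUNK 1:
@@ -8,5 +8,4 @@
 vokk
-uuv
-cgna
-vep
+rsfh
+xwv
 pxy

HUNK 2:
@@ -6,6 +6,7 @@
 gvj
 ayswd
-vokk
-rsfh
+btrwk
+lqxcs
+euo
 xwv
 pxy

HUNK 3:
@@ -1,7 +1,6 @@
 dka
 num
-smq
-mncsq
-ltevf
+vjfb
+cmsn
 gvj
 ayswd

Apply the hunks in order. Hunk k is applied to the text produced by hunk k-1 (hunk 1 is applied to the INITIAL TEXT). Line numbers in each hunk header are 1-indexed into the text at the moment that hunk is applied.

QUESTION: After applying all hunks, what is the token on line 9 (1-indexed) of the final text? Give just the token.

Answer: euo

Derivation:
Hunk 1: at line 8 remove [uuv,cgna,vep] add [rsfh,xwv] -> 11 lines: dka num smq mncsq ltevf gvj ayswd vokk rsfh xwv pxy
Hunk 2: at line 6 remove [vokk,rsfh] add [btrwk,lqxcs,euo] -> 12 lines: dka num smq mncsq ltevf gvj ayswd btrwk lqxcs euo xwv pxy
Hunk 3: at line 1 remove [smq,mncsq,ltevf] add [vjfb,cmsn] -> 11 lines: dka num vjfb cmsn gvj ayswd btrwk lqxcs euo xwv pxy
Final line 9: euo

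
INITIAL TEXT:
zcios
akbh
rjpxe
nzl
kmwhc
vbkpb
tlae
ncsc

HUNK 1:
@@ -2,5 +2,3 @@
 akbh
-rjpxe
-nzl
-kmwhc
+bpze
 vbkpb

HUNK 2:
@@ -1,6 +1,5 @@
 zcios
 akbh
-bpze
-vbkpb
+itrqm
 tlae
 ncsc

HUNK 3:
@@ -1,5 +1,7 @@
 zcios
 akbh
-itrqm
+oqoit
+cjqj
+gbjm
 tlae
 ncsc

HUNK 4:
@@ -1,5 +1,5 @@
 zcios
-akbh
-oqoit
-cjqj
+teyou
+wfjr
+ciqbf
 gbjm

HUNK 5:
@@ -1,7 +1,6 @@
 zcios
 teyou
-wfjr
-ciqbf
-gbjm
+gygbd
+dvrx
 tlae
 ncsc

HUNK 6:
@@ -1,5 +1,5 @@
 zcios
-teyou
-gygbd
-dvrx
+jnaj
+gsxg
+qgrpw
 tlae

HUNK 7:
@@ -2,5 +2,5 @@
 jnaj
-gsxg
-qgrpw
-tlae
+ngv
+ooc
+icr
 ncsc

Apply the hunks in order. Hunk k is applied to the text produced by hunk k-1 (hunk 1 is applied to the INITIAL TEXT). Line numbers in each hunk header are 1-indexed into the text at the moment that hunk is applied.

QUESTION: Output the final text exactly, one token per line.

Answer: zcios
jnaj
ngv
ooc
icr
ncsc

Derivation:
Hunk 1: at line 2 remove [rjpxe,nzl,kmwhc] add [bpze] -> 6 lines: zcios akbh bpze vbkpb tlae ncsc
Hunk 2: at line 1 remove [bpze,vbkpb] add [itrqm] -> 5 lines: zcios akbh itrqm tlae ncsc
Hunk 3: at line 1 remove [itrqm] add [oqoit,cjqj,gbjm] -> 7 lines: zcios akbh oqoit cjqj gbjm tlae ncsc
Hunk 4: at line 1 remove [akbh,oqoit,cjqj] add [teyou,wfjr,ciqbf] -> 7 lines: zcios teyou wfjr ciqbf gbjm tlae ncsc
Hunk 5: at line 1 remove [wfjr,ciqbf,gbjm] add [gygbd,dvrx] -> 6 lines: zcios teyou gygbd dvrx tlae ncsc
Hunk 6: at line 1 remove [teyou,gygbd,dvrx] add [jnaj,gsxg,qgrpw] -> 6 lines: zcios jnaj gsxg qgrpw tlae ncsc
Hunk 7: at line 2 remove [gsxg,qgrpw,tlae] add [ngv,ooc,icr] -> 6 lines: zcios jnaj ngv ooc icr ncsc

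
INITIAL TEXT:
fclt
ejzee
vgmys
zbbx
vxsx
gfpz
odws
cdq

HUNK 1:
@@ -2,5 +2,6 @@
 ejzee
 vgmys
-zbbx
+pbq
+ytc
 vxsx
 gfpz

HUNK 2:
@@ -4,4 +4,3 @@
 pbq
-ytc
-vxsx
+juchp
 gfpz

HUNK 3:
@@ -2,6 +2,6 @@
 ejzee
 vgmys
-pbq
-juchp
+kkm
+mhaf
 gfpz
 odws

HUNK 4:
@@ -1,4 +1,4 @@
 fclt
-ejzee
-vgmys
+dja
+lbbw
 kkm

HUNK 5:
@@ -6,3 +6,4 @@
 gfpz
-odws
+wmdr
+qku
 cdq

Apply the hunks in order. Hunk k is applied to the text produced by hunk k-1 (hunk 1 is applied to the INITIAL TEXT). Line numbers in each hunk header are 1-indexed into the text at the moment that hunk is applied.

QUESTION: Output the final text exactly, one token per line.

Answer: fclt
dja
lbbw
kkm
mhaf
gfpz
wmdr
qku
cdq

Derivation:
Hunk 1: at line 2 remove [zbbx] add [pbq,ytc] -> 9 lines: fclt ejzee vgmys pbq ytc vxsx gfpz odws cdq
Hunk 2: at line 4 remove [ytc,vxsx] add [juchp] -> 8 lines: fclt ejzee vgmys pbq juchp gfpz odws cdq
Hunk 3: at line 2 remove [pbq,juchp] add [kkm,mhaf] -> 8 lines: fclt ejzee vgmys kkm mhaf gfpz odws cdq
Hunk 4: at line 1 remove [ejzee,vgmys] add [dja,lbbw] -> 8 lines: fclt dja lbbw kkm mhaf gfpz odws cdq
Hunk 5: at line 6 remove [odws] add [wmdr,qku] -> 9 lines: fclt dja lbbw kkm mhaf gfpz wmdr qku cdq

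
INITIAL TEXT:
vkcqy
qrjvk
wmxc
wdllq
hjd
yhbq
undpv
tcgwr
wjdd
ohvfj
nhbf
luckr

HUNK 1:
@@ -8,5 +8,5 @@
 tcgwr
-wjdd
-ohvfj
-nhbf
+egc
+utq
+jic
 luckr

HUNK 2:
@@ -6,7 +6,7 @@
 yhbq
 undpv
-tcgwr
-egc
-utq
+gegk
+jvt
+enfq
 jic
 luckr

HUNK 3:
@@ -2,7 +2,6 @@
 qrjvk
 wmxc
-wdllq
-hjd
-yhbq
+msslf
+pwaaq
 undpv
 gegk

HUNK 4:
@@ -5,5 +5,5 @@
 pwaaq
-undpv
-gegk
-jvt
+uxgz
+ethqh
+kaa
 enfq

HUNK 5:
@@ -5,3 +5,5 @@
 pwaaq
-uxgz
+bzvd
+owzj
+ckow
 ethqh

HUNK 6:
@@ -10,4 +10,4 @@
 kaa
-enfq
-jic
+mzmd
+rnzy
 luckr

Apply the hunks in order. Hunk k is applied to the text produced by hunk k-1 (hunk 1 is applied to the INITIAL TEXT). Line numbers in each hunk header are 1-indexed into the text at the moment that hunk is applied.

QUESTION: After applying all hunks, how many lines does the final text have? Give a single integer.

Hunk 1: at line 8 remove [wjdd,ohvfj,nhbf] add [egc,utq,jic] -> 12 lines: vkcqy qrjvk wmxc wdllq hjd yhbq undpv tcgwr egc utq jic luckr
Hunk 2: at line 6 remove [tcgwr,egc,utq] add [gegk,jvt,enfq] -> 12 lines: vkcqy qrjvk wmxc wdllq hjd yhbq undpv gegk jvt enfq jic luckr
Hunk 3: at line 2 remove [wdllq,hjd,yhbq] add [msslf,pwaaq] -> 11 lines: vkcqy qrjvk wmxc msslf pwaaq undpv gegk jvt enfq jic luckr
Hunk 4: at line 5 remove [undpv,gegk,jvt] add [uxgz,ethqh,kaa] -> 11 lines: vkcqy qrjvk wmxc msslf pwaaq uxgz ethqh kaa enfq jic luckr
Hunk 5: at line 5 remove [uxgz] add [bzvd,owzj,ckow] -> 13 lines: vkcqy qrjvk wmxc msslf pwaaq bzvd owzj ckow ethqh kaa enfq jic luckr
Hunk 6: at line 10 remove [enfq,jic] add [mzmd,rnzy] -> 13 lines: vkcqy qrjvk wmxc msslf pwaaq bzvd owzj ckow ethqh kaa mzmd rnzy luckr
Final line count: 13

Answer: 13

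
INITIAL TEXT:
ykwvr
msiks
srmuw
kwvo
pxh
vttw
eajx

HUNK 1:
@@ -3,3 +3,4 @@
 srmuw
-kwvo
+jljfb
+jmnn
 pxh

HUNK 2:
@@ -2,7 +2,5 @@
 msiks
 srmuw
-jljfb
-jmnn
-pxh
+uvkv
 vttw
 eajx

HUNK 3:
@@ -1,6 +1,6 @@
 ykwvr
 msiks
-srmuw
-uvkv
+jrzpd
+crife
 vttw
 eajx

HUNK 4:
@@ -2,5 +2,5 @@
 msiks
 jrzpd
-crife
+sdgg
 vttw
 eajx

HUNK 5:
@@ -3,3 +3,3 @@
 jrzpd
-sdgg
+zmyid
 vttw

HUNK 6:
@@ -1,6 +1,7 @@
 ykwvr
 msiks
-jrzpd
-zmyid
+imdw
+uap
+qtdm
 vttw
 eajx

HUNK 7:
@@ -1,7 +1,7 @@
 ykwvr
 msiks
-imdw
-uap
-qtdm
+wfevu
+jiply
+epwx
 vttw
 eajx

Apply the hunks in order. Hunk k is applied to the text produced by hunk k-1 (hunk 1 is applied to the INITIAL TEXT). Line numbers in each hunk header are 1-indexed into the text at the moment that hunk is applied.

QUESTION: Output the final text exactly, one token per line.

Hunk 1: at line 3 remove [kwvo] add [jljfb,jmnn] -> 8 lines: ykwvr msiks srmuw jljfb jmnn pxh vttw eajx
Hunk 2: at line 2 remove [jljfb,jmnn,pxh] add [uvkv] -> 6 lines: ykwvr msiks srmuw uvkv vttw eajx
Hunk 3: at line 1 remove [srmuw,uvkv] add [jrzpd,crife] -> 6 lines: ykwvr msiks jrzpd crife vttw eajx
Hunk 4: at line 2 remove [crife] add [sdgg] -> 6 lines: ykwvr msiks jrzpd sdgg vttw eajx
Hunk 5: at line 3 remove [sdgg] add [zmyid] -> 6 lines: ykwvr msiks jrzpd zmyid vttw eajx
Hunk 6: at line 1 remove [jrzpd,zmyid] add [imdw,uap,qtdm] -> 7 lines: ykwvr msiks imdw uap qtdm vttw eajx
Hunk 7: at line 1 remove [imdw,uap,qtdm] add [wfevu,jiply,epwx] -> 7 lines: ykwvr msiks wfevu jiply epwx vttw eajx

Answer: ykwvr
msiks
wfevu
jiply
epwx
vttw
eajx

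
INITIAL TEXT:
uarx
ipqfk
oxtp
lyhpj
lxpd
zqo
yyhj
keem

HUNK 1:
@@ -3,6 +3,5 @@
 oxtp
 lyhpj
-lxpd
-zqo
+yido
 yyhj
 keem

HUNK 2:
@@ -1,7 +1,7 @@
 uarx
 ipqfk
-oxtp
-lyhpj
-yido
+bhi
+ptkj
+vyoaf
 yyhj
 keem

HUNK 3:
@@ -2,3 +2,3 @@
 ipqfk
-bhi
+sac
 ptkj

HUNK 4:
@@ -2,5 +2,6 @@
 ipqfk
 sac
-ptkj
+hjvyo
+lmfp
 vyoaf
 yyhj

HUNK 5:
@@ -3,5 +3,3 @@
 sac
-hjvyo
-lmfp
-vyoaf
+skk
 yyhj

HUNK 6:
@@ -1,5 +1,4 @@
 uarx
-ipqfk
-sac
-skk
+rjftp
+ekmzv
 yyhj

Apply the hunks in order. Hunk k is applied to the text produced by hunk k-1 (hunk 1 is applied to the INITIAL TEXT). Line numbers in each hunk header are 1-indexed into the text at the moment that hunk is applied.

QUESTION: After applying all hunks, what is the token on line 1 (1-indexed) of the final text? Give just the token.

Hunk 1: at line 3 remove [lxpd,zqo] add [yido] -> 7 lines: uarx ipqfk oxtp lyhpj yido yyhj keem
Hunk 2: at line 1 remove [oxtp,lyhpj,yido] add [bhi,ptkj,vyoaf] -> 7 lines: uarx ipqfk bhi ptkj vyoaf yyhj keem
Hunk 3: at line 2 remove [bhi] add [sac] -> 7 lines: uarx ipqfk sac ptkj vyoaf yyhj keem
Hunk 4: at line 2 remove [ptkj] add [hjvyo,lmfp] -> 8 lines: uarx ipqfk sac hjvyo lmfp vyoaf yyhj keem
Hunk 5: at line 3 remove [hjvyo,lmfp,vyoaf] add [skk] -> 6 lines: uarx ipqfk sac skk yyhj keem
Hunk 6: at line 1 remove [ipqfk,sac,skk] add [rjftp,ekmzv] -> 5 lines: uarx rjftp ekmzv yyhj keem
Final line 1: uarx

Answer: uarx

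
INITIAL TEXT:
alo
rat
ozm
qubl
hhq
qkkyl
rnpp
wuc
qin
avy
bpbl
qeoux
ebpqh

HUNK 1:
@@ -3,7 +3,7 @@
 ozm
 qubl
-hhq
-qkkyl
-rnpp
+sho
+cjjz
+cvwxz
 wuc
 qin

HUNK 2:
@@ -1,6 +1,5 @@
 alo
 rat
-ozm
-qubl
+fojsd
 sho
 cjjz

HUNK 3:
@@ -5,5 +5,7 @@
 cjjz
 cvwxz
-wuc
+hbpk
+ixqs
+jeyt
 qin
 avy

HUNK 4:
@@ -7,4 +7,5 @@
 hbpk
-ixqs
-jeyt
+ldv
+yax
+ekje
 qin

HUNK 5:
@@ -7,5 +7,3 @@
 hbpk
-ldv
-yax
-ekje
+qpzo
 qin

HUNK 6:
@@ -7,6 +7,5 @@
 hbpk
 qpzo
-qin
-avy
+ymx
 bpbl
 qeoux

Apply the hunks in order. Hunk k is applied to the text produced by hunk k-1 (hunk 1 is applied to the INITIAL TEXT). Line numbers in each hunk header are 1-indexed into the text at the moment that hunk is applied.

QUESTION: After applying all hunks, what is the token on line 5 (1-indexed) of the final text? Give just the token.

Answer: cjjz

Derivation:
Hunk 1: at line 3 remove [hhq,qkkyl,rnpp] add [sho,cjjz,cvwxz] -> 13 lines: alo rat ozm qubl sho cjjz cvwxz wuc qin avy bpbl qeoux ebpqh
Hunk 2: at line 1 remove [ozm,qubl] add [fojsd] -> 12 lines: alo rat fojsd sho cjjz cvwxz wuc qin avy bpbl qeoux ebpqh
Hunk 3: at line 5 remove [wuc] add [hbpk,ixqs,jeyt] -> 14 lines: alo rat fojsd sho cjjz cvwxz hbpk ixqs jeyt qin avy bpbl qeoux ebpqh
Hunk 4: at line 7 remove [ixqs,jeyt] add [ldv,yax,ekje] -> 15 lines: alo rat fojsd sho cjjz cvwxz hbpk ldv yax ekje qin avy bpbl qeoux ebpqh
Hunk 5: at line 7 remove [ldv,yax,ekje] add [qpzo] -> 13 lines: alo rat fojsd sho cjjz cvwxz hbpk qpzo qin avy bpbl qeoux ebpqh
Hunk 6: at line 7 remove [qin,avy] add [ymx] -> 12 lines: alo rat fojsd sho cjjz cvwxz hbpk qpzo ymx bpbl qeoux ebpqh
Final line 5: cjjz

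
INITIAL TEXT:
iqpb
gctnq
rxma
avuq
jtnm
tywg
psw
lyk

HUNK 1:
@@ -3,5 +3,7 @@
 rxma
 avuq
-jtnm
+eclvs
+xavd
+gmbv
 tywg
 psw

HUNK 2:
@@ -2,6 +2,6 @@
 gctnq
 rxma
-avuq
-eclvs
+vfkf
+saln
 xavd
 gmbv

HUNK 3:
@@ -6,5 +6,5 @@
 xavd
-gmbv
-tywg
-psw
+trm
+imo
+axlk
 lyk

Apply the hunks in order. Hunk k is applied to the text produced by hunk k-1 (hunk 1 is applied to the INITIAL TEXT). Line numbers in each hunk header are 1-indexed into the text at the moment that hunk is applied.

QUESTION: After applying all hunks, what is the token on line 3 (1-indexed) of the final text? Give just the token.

Answer: rxma

Derivation:
Hunk 1: at line 3 remove [jtnm] add [eclvs,xavd,gmbv] -> 10 lines: iqpb gctnq rxma avuq eclvs xavd gmbv tywg psw lyk
Hunk 2: at line 2 remove [avuq,eclvs] add [vfkf,saln] -> 10 lines: iqpb gctnq rxma vfkf saln xavd gmbv tywg psw lyk
Hunk 3: at line 6 remove [gmbv,tywg,psw] add [trm,imo,axlk] -> 10 lines: iqpb gctnq rxma vfkf saln xavd trm imo axlk lyk
Final line 3: rxma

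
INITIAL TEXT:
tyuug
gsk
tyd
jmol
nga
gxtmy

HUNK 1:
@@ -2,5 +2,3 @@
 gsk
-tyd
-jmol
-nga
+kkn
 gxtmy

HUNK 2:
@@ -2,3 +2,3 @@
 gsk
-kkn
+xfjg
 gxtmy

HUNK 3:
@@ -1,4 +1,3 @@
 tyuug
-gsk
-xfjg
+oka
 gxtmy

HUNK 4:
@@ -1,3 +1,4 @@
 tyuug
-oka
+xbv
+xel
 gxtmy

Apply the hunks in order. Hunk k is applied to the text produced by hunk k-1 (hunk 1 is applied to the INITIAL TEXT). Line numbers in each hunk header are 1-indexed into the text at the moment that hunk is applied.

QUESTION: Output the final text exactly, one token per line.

Answer: tyuug
xbv
xel
gxtmy

Derivation:
Hunk 1: at line 2 remove [tyd,jmol,nga] add [kkn] -> 4 lines: tyuug gsk kkn gxtmy
Hunk 2: at line 2 remove [kkn] add [xfjg] -> 4 lines: tyuug gsk xfjg gxtmy
Hunk 3: at line 1 remove [gsk,xfjg] add [oka] -> 3 lines: tyuug oka gxtmy
Hunk 4: at line 1 remove [oka] add [xbv,xel] -> 4 lines: tyuug xbv xel gxtmy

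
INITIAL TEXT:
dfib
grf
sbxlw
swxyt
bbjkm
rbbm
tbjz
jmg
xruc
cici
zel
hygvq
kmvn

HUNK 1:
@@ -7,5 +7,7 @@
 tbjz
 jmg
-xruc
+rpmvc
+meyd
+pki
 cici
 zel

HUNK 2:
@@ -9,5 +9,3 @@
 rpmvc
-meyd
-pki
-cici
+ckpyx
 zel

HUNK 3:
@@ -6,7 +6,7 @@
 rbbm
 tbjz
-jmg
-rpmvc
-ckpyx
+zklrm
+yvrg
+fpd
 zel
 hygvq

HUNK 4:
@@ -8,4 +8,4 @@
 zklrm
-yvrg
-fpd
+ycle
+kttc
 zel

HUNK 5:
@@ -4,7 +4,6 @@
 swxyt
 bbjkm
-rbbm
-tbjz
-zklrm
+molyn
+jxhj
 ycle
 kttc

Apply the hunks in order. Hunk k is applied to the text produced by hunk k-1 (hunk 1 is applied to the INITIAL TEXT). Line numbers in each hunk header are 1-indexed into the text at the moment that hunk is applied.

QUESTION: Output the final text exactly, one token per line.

Hunk 1: at line 7 remove [xruc] add [rpmvc,meyd,pki] -> 15 lines: dfib grf sbxlw swxyt bbjkm rbbm tbjz jmg rpmvc meyd pki cici zel hygvq kmvn
Hunk 2: at line 9 remove [meyd,pki,cici] add [ckpyx] -> 13 lines: dfib grf sbxlw swxyt bbjkm rbbm tbjz jmg rpmvc ckpyx zel hygvq kmvn
Hunk 3: at line 6 remove [jmg,rpmvc,ckpyx] add [zklrm,yvrg,fpd] -> 13 lines: dfib grf sbxlw swxyt bbjkm rbbm tbjz zklrm yvrg fpd zel hygvq kmvn
Hunk 4: at line 8 remove [yvrg,fpd] add [ycle,kttc] -> 13 lines: dfib grf sbxlw swxyt bbjkm rbbm tbjz zklrm ycle kttc zel hygvq kmvn
Hunk 5: at line 4 remove [rbbm,tbjz,zklrm] add [molyn,jxhj] -> 12 lines: dfib grf sbxlw swxyt bbjkm molyn jxhj ycle kttc zel hygvq kmvn

Answer: dfib
grf
sbxlw
swxyt
bbjkm
molyn
jxhj
ycle
kttc
zel
hygvq
kmvn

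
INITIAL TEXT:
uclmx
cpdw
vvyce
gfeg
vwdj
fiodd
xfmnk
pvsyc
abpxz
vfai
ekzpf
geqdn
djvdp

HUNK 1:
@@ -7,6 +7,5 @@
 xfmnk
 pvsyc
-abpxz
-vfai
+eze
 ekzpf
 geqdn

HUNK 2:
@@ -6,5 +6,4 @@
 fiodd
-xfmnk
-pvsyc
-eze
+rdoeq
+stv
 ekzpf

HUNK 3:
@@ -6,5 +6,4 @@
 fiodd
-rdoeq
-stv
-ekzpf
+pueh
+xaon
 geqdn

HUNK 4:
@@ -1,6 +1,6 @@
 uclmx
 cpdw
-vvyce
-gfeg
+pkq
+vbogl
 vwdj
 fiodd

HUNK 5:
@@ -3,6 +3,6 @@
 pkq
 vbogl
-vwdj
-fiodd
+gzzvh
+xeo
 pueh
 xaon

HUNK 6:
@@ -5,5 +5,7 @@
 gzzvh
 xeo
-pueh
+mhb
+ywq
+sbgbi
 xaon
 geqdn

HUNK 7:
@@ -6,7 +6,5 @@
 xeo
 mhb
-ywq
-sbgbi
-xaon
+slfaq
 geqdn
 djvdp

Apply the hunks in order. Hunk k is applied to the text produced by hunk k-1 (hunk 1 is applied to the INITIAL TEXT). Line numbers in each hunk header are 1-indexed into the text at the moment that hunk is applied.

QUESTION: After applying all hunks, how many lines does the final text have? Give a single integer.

Hunk 1: at line 7 remove [abpxz,vfai] add [eze] -> 12 lines: uclmx cpdw vvyce gfeg vwdj fiodd xfmnk pvsyc eze ekzpf geqdn djvdp
Hunk 2: at line 6 remove [xfmnk,pvsyc,eze] add [rdoeq,stv] -> 11 lines: uclmx cpdw vvyce gfeg vwdj fiodd rdoeq stv ekzpf geqdn djvdp
Hunk 3: at line 6 remove [rdoeq,stv,ekzpf] add [pueh,xaon] -> 10 lines: uclmx cpdw vvyce gfeg vwdj fiodd pueh xaon geqdn djvdp
Hunk 4: at line 1 remove [vvyce,gfeg] add [pkq,vbogl] -> 10 lines: uclmx cpdw pkq vbogl vwdj fiodd pueh xaon geqdn djvdp
Hunk 5: at line 3 remove [vwdj,fiodd] add [gzzvh,xeo] -> 10 lines: uclmx cpdw pkq vbogl gzzvh xeo pueh xaon geqdn djvdp
Hunk 6: at line 5 remove [pueh] add [mhb,ywq,sbgbi] -> 12 lines: uclmx cpdw pkq vbogl gzzvh xeo mhb ywq sbgbi xaon geqdn djvdp
Hunk 7: at line 6 remove [ywq,sbgbi,xaon] add [slfaq] -> 10 lines: uclmx cpdw pkq vbogl gzzvh xeo mhb slfaq geqdn djvdp
Final line count: 10

Answer: 10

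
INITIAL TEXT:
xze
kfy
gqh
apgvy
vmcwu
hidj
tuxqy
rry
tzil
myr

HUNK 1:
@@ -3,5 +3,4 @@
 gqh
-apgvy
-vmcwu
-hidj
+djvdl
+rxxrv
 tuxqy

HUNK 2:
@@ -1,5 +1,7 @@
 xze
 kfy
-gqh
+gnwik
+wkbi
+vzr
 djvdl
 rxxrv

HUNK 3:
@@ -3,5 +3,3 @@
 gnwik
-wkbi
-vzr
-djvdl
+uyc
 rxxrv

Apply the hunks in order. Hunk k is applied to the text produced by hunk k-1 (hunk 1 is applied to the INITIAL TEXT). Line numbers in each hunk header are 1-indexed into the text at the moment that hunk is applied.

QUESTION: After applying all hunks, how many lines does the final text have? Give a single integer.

Hunk 1: at line 3 remove [apgvy,vmcwu,hidj] add [djvdl,rxxrv] -> 9 lines: xze kfy gqh djvdl rxxrv tuxqy rry tzil myr
Hunk 2: at line 1 remove [gqh] add [gnwik,wkbi,vzr] -> 11 lines: xze kfy gnwik wkbi vzr djvdl rxxrv tuxqy rry tzil myr
Hunk 3: at line 3 remove [wkbi,vzr,djvdl] add [uyc] -> 9 lines: xze kfy gnwik uyc rxxrv tuxqy rry tzil myr
Final line count: 9

Answer: 9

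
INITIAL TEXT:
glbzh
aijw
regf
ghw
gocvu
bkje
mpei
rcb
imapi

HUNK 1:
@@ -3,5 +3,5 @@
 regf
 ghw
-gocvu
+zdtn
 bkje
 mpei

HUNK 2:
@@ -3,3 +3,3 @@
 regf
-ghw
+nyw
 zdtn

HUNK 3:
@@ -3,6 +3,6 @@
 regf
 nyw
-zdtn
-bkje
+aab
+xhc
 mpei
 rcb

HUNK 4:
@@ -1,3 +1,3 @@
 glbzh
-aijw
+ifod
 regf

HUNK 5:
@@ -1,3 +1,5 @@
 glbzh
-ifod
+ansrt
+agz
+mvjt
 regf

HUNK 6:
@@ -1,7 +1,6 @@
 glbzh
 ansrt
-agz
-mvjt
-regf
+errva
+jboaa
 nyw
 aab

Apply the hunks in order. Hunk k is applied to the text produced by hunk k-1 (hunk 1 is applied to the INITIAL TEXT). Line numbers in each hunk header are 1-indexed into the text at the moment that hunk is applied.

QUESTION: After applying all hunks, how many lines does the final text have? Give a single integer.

Answer: 10

Derivation:
Hunk 1: at line 3 remove [gocvu] add [zdtn] -> 9 lines: glbzh aijw regf ghw zdtn bkje mpei rcb imapi
Hunk 2: at line 3 remove [ghw] add [nyw] -> 9 lines: glbzh aijw regf nyw zdtn bkje mpei rcb imapi
Hunk 3: at line 3 remove [zdtn,bkje] add [aab,xhc] -> 9 lines: glbzh aijw regf nyw aab xhc mpei rcb imapi
Hunk 4: at line 1 remove [aijw] add [ifod] -> 9 lines: glbzh ifod regf nyw aab xhc mpei rcb imapi
Hunk 5: at line 1 remove [ifod] add [ansrt,agz,mvjt] -> 11 lines: glbzh ansrt agz mvjt regf nyw aab xhc mpei rcb imapi
Hunk 6: at line 1 remove [agz,mvjt,regf] add [errva,jboaa] -> 10 lines: glbzh ansrt errva jboaa nyw aab xhc mpei rcb imapi
Final line count: 10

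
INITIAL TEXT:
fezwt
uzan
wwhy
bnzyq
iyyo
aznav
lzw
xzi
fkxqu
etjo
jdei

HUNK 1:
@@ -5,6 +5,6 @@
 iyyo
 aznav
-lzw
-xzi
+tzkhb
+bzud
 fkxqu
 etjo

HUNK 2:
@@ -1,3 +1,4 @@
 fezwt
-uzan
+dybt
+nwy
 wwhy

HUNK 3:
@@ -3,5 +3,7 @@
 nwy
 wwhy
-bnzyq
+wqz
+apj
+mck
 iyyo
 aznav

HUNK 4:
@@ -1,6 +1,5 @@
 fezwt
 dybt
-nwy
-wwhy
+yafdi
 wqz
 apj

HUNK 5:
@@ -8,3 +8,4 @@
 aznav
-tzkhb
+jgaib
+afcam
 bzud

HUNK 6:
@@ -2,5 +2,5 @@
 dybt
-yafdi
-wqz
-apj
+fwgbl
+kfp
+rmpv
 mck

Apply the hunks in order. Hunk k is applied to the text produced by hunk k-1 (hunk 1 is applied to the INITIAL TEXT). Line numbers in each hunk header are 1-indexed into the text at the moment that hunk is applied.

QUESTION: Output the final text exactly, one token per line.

Answer: fezwt
dybt
fwgbl
kfp
rmpv
mck
iyyo
aznav
jgaib
afcam
bzud
fkxqu
etjo
jdei

Derivation:
Hunk 1: at line 5 remove [lzw,xzi] add [tzkhb,bzud] -> 11 lines: fezwt uzan wwhy bnzyq iyyo aznav tzkhb bzud fkxqu etjo jdei
Hunk 2: at line 1 remove [uzan] add [dybt,nwy] -> 12 lines: fezwt dybt nwy wwhy bnzyq iyyo aznav tzkhb bzud fkxqu etjo jdei
Hunk 3: at line 3 remove [bnzyq] add [wqz,apj,mck] -> 14 lines: fezwt dybt nwy wwhy wqz apj mck iyyo aznav tzkhb bzud fkxqu etjo jdei
Hunk 4: at line 1 remove [nwy,wwhy] add [yafdi] -> 13 lines: fezwt dybt yafdi wqz apj mck iyyo aznav tzkhb bzud fkxqu etjo jdei
Hunk 5: at line 8 remove [tzkhb] add [jgaib,afcam] -> 14 lines: fezwt dybt yafdi wqz apj mck iyyo aznav jgaib afcam bzud fkxqu etjo jdei
Hunk 6: at line 2 remove [yafdi,wqz,apj] add [fwgbl,kfp,rmpv] -> 14 lines: fezwt dybt fwgbl kfp rmpv mck iyyo aznav jgaib afcam bzud fkxqu etjo jdei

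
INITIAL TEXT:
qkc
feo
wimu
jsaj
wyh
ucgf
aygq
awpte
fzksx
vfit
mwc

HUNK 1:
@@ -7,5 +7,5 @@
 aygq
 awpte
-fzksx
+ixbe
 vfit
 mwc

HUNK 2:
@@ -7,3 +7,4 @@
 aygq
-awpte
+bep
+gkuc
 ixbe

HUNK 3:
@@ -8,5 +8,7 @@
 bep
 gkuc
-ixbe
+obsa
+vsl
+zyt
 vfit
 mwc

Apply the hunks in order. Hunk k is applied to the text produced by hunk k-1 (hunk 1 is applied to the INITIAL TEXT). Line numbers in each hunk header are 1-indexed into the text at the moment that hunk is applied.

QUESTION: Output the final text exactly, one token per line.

Answer: qkc
feo
wimu
jsaj
wyh
ucgf
aygq
bep
gkuc
obsa
vsl
zyt
vfit
mwc

Derivation:
Hunk 1: at line 7 remove [fzksx] add [ixbe] -> 11 lines: qkc feo wimu jsaj wyh ucgf aygq awpte ixbe vfit mwc
Hunk 2: at line 7 remove [awpte] add [bep,gkuc] -> 12 lines: qkc feo wimu jsaj wyh ucgf aygq bep gkuc ixbe vfit mwc
Hunk 3: at line 8 remove [ixbe] add [obsa,vsl,zyt] -> 14 lines: qkc feo wimu jsaj wyh ucgf aygq bep gkuc obsa vsl zyt vfit mwc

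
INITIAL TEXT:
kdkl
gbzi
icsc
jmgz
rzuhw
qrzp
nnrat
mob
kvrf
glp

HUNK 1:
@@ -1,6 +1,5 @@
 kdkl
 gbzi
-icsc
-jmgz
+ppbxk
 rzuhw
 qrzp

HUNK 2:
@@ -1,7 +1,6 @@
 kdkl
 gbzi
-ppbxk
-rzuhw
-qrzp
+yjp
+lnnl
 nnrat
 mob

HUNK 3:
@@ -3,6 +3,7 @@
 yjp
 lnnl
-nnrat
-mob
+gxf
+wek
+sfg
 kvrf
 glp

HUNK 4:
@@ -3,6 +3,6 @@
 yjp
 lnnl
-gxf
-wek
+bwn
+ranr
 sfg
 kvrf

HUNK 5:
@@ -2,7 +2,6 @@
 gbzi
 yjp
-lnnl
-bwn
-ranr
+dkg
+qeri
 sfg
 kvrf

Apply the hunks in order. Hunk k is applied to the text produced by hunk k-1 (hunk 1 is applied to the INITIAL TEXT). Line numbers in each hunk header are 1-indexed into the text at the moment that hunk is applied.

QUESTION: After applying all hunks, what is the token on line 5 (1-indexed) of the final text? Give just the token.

Answer: qeri

Derivation:
Hunk 1: at line 1 remove [icsc,jmgz] add [ppbxk] -> 9 lines: kdkl gbzi ppbxk rzuhw qrzp nnrat mob kvrf glp
Hunk 2: at line 1 remove [ppbxk,rzuhw,qrzp] add [yjp,lnnl] -> 8 lines: kdkl gbzi yjp lnnl nnrat mob kvrf glp
Hunk 3: at line 3 remove [nnrat,mob] add [gxf,wek,sfg] -> 9 lines: kdkl gbzi yjp lnnl gxf wek sfg kvrf glp
Hunk 4: at line 3 remove [gxf,wek] add [bwn,ranr] -> 9 lines: kdkl gbzi yjp lnnl bwn ranr sfg kvrf glp
Hunk 5: at line 2 remove [lnnl,bwn,ranr] add [dkg,qeri] -> 8 lines: kdkl gbzi yjp dkg qeri sfg kvrf glp
Final line 5: qeri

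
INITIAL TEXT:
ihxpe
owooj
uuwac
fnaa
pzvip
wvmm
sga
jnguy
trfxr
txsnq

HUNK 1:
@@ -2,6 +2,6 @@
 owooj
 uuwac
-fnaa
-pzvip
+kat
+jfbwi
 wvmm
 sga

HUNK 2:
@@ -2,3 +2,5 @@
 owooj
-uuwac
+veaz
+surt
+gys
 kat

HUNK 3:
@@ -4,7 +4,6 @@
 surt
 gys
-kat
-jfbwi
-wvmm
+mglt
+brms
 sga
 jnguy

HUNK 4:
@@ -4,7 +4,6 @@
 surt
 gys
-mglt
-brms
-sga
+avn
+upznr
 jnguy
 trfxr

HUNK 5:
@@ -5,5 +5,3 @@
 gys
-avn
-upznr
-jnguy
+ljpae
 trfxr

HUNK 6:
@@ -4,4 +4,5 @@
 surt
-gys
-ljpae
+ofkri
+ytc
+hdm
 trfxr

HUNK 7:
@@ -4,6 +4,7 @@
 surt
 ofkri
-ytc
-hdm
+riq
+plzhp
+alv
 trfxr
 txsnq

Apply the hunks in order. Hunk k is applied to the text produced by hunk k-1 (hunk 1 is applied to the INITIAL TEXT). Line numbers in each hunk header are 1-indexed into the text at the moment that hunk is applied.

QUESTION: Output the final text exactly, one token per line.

Hunk 1: at line 2 remove [fnaa,pzvip] add [kat,jfbwi] -> 10 lines: ihxpe owooj uuwac kat jfbwi wvmm sga jnguy trfxr txsnq
Hunk 2: at line 2 remove [uuwac] add [veaz,surt,gys] -> 12 lines: ihxpe owooj veaz surt gys kat jfbwi wvmm sga jnguy trfxr txsnq
Hunk 3: at line 4 remove [kat,jfbwi,wvmm] add [mglt,brms] -> 11 lines: ihxpe owooj veaz surt gys mglt brms sga jnguy trfxr txsnq
Hunk 4: at line 4 remove [mglt,brms,sga] add [avn,upznr] -> 10 lines: ihxpe owooj veaz surt gys avn upznr jnguy trfxr txsnq
Hunk 5: at line 5 remove [avn,upznr,jnguy] add [ljpae] -> 8 lines: ihxpe owooj veaz surt gys ljpae trfxr txsnq
Hunk 6: at line 4 remove [gys,ljpae] add [ofkri,ytc,hdm] -> 9 lines: ihxpe owooj veaz surt ofkri ytc hdm trfxr txsnq
Hunk 7: at line 4 remove [ytc,hdm] add [riq,plzhp,alv] -> 10 lines: ihxpe owooj veaz surt ofkri riq plzhp alv trfxr txsnq

Answer: ihxpe
owooj
veaz
surt
ofkri
riq
plzhp
alv
trfxr
txsnq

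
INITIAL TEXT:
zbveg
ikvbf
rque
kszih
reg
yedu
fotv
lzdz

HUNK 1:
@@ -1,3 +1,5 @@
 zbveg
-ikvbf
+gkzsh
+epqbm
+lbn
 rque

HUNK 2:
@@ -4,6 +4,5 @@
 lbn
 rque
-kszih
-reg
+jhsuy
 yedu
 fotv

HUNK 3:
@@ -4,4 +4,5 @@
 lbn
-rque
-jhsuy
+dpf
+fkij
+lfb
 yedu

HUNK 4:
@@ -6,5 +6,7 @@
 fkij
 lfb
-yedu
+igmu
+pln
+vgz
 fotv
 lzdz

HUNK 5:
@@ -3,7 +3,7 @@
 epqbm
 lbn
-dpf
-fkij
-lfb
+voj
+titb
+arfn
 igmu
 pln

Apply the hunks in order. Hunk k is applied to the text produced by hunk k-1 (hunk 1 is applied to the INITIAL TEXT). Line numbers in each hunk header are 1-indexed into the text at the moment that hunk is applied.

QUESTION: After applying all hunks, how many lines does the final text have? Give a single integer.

Hunk 1: at line 1 remove [ikvbf] add [gkzsh,epqbm,lbn] -> 10 lines: zbveg gkzsh epqbm lbn rque kszih reg yedu fotv lzdz
Hunk 2: at line 4 remove [kszih,reg] add [jhsuy] -> 9 lines: zbveg gkzsh epqbm lbn rque jhsuy yedu fotv lzdz
Hunk 3: at line 4 remove [rque,jhsuy] add [dpf,fkij,lfb] -> 10 lines: zbveg gkzsh epqbm lbn dpf fkij lfb yedu fotv lzdz
Hunk 4: at line 6 remove [yedu] add [igmu,pln,vgz] -> 12 lines: zbveg gkzsh epqbm lbn dpf fkij lfb igmu pln vgz fotv lzdz
Hunk 5: at line 3 remove [dpf,fkij,lfb] add [voj,titb,arfn] -> 12 lines: zbveg gkzsh epqbm lbn voj titb arfn igmu pln vgz fotv lzdz
Final line count: 12

Answer: 12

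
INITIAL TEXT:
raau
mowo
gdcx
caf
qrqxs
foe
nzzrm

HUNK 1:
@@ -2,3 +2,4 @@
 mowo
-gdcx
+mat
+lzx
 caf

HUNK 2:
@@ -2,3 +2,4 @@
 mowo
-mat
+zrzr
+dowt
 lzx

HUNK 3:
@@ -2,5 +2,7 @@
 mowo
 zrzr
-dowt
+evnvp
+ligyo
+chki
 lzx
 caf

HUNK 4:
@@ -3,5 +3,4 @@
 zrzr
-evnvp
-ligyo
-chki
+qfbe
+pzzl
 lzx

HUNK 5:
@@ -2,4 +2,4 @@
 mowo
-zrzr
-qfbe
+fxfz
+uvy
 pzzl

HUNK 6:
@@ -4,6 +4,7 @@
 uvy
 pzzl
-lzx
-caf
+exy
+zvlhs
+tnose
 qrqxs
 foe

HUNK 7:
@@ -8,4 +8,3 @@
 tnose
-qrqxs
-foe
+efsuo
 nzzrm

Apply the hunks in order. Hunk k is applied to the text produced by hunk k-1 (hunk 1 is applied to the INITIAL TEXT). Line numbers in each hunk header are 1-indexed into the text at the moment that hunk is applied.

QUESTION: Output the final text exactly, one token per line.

Hunk 1: at line 2 remove [gdcx] add [mat,lzx] -> 8 lines: raau mowo mat lzx caf qrqxs foe nzzrm
Hunk 2: at line 2 remove [mat] add [zrzr,dowt] -> 9 lines: raau mowo zrzr dowt lzx caf qrqxs foe nzzrm
Hunk 3: at line 2 remove [dowt] add [evnvp,ligyo,chki] -> 11 lines: raau mowo zrzr evnvp ligyo chki lzx caf qrqxs foe nzzrm
Hunk 4: at line 3 remove [evnvp,ligyo,chki] add [qfbe,pzzl] -> 10 lines: raau mowo zrzr qfbe pzzl lzx caf qrqxs foe nzzrm
Hunk 5: at line 2 remove [zrzr,qfbe] add [fxfz,uvy] -> 10 lines: raau mowo fxfz uvy pzzl lzx caf qrqxs foe nzzrm
Hunk 6: at line 4 remove [lzx,caf] add [exy,zvlhs,tnose] -> 11 lines: raau mowo fxfz uvy pzzl exy zvlhs tnose qrqxs foe nzzrm
Hunk 7: at line 8 remove [qrqxs,foe] add [efsuo] -> 10 lines: raau mowo fxfz uvy pzzl exy zvlhs tnose efsuo nzzrm

Answer: raau
mowo
fxfz
uvy
pzzl
exy
zvlhs
tnose
efsuo
nzzrm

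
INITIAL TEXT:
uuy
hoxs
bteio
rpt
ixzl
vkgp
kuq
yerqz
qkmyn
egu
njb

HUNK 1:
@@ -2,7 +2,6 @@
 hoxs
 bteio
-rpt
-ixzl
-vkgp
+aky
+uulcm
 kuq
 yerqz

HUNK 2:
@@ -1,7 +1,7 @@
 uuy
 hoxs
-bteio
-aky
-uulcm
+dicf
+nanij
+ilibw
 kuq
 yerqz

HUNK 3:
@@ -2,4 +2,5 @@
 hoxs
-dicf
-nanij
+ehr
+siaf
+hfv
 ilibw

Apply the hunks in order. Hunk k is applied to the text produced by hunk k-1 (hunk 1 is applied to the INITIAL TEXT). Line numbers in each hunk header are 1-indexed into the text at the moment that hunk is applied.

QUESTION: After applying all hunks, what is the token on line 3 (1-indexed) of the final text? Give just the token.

Answer: ehr

Derivation:
Hunk 1: at line 2 remove [rpt,ixzl,vkgp] add [aky,uulcm] -> 10 lines: uuy hoxs bteio aky uulcm kuq yerqz qkmyn egu njb
Hunk 2: at line 1 remove [bteio,aky,uulcm] add [dicf,nanij,ilibw] -> 10 lines: uuy hoxs dicf nanij ilibw kuq yerqz qkmyn egu njb
Hunk 3: at line 2 remove [dicf,nanij] add [ehr,siaf,hfv] -> 11 lines: uuy hoxs ehr siaf hfv ilibw kuq yerqz qkmyn egu njb
Final line 3: ehr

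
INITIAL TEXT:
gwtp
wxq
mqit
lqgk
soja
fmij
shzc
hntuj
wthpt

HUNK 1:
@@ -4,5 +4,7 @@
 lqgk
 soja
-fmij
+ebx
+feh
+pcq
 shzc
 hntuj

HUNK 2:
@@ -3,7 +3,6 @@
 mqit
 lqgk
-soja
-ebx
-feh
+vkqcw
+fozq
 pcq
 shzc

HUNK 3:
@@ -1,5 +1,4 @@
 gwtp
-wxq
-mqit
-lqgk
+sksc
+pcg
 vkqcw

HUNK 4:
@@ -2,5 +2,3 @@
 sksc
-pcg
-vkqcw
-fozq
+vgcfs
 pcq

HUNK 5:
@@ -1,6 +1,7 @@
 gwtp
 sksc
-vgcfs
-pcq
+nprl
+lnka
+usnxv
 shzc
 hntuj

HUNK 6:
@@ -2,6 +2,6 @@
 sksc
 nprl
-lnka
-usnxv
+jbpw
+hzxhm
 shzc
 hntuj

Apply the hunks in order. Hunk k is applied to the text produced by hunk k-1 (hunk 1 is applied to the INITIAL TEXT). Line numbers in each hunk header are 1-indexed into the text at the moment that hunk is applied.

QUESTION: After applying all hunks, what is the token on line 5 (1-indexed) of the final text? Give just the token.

Hunk 1: at line 4 remove [fmij] add [ebx,feh,pcq] -> 11 lines: gwtp wxq mqit lqgk soja ebx feh pcq shzc hntuj wthpt
Hunk 2: at line 3 remove [soja,ebx,feh] add [vkqcw,fozq] -> 10 lines: gwtp wxq mqit lqgk vkqcw fozq pcq shzc hntuj wthpt
Hunk 3: at line 1 remove [wxq,mqit,lqgk] add [sksc,pcg] -> 9 lines: gwtp sksc pcg vkqcw fozq pcq shzc hntuj wthpt
Hunk 4: at line 2 remove [pcg,vkqcw,fozq] add [vgcfs] -> 7 lines: gwtp sksc vgcfs pcq shzc hntuj wthpt
Hunk 5: at line 1 remove [vgcfs,pcq] add [nprl,lnka,usnxv] -> 8 lines: gwtp sksc nprl lnka usnxv shzc hntuj wthpt
Hunk 6: at line 2 remove [lnka,usnxv] add [jbpw,hzxhm] -> 8 lines: gwtp sksc nprl jbpw hzxhm shzc hntuj wthpt
Final line 5: hzxhm

Answer: hzxhm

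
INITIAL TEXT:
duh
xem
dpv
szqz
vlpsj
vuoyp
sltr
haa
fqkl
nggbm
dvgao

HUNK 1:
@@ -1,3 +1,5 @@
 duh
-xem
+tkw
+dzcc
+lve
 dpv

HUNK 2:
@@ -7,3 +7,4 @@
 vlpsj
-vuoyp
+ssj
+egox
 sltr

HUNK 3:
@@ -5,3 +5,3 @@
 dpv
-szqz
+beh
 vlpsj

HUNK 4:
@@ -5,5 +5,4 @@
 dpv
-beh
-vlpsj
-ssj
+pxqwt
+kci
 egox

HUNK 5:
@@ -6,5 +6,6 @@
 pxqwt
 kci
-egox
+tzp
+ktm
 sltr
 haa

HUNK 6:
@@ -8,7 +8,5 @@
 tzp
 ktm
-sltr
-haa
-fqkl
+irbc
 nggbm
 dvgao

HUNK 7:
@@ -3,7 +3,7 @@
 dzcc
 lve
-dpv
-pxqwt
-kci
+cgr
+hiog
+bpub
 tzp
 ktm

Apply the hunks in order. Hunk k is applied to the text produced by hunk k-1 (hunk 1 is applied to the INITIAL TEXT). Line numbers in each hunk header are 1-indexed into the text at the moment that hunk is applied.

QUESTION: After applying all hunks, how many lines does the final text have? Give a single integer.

Hunk 1: at line 1 remove [xem] add [tkw,dzcc,lve] -> 13 lines: duh tkw dzcc lve dpv szqz vlpsj vuoyp sltr haa fqkl nggbm dvgao
Hunk 2: at line 7 remove [vuoyp] add [ssj,egox] -> 14 lines: duh tkw dzcc lve dpv szqz vlpsj ssj egox sltr haa fqkl nggbm dvgao
Hunk 3: at line 5 remove [szqz] add [beh] -> 14 lines: duh tkw dzcc lve dpv beh vlpsj ssj egox sltr haa fqkl nggbm dvgao
Hunk 4: at line 5 remove [beh,vlpsj,ssj] add [pxqwt,kci] -> 13 lines: duh tkw dzcc lve dpv pxqwt kci egox sltr haa fqkl nggbm dvgao
Hunk 5: at line 6 remove [egox] add [tzp,ktm] -> 14 lines: duh tkw dzcc lve dpv pxqwt kci tzp ktm sltr haa fqkl nggbm dvgao
Hunk 6: at line 8 remove [sltr,haa,fqkl] add [irbc] -> 12 lines: duh tkw dzcc lve dpv pxqwt kci tzp ktm irbc nggbm dvgao
Hunk 7: at line 3 remove [dpv,pxqwt,kci] add [cgr,hiog,bpub] -> 12 lines: duh tkw dzcc lve cgr hiog bpub tzp ktm irbc nggbm dvgao
Final line count: 12

Answer: 12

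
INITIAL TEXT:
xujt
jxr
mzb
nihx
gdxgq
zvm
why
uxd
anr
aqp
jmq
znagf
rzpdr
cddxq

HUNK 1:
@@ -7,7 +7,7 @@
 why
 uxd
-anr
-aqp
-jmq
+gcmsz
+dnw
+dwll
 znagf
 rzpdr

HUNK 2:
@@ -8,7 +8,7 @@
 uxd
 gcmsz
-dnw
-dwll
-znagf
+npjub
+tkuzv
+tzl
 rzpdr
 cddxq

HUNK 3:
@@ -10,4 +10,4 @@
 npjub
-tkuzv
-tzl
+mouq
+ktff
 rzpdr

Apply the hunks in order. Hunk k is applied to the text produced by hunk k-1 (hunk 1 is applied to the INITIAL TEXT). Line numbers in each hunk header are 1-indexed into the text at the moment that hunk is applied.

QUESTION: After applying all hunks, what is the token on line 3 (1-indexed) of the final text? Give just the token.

Hunk 1: at line 7 remove [anr,aqp,jmq] add [gcmsz,dnw,dwll] -> 14 lines: xujt jxr mzb nihx gdxgq zvm why uxd gcmsz dnw dwll znagf rzpdr cddxq
Hunk 2: at line 8 remove [dnw,dwll,znagf] add [npjub,tkuzv,tzl] -> 14 lines: xujt jxr mzb nihx gdxgq zvm why uxd gcmsz npjub tkuzv tzl rzpdr cddxq
Hunk 3: at line 10 remove [tkuzv,tzl] add [mouq,ktff] -> 14 lines: xujt jxr mzb nihx gdxgq zvm why uxd gcmsz npjub mouq ktff rzpdr cddxq
Final line 3: mzb

Answer: mzb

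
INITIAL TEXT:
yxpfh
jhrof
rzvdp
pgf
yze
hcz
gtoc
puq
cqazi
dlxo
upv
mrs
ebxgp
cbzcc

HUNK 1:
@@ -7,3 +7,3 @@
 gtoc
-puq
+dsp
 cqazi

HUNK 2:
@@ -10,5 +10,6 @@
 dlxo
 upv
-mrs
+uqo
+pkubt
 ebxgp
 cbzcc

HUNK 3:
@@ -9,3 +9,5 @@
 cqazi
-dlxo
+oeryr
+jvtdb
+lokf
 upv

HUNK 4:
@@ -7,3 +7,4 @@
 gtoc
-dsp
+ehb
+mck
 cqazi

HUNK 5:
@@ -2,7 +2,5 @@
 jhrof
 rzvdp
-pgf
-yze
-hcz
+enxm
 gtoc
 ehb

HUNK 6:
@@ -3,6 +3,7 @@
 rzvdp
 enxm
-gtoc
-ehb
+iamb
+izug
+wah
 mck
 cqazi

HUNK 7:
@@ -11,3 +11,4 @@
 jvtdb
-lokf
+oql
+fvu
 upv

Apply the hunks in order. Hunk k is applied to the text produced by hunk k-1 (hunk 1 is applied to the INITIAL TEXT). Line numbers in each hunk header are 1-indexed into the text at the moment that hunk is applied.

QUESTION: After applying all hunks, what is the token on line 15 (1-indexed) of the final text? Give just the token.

Answer: uqo

Derivation:
Hunk 1: at line 7 remove [puq] add [dsp] -> 14 lines: yxpfh jhrof rzvdp pgf yze hcz gtoc dsp cqazi dlxo upv mrs ebxgp cbzcc
Hunk 2: at line 10 remove [mrs] add [uqo,pkubt] -> 15 lines: yxpfh jhrof rzvdp pgf yze hcz gtoc dsp cqazi dlxo upv uqo pkubt ebxgp cbzcc
Hunk 3: at line 9 remove [dlxo] add [oeryr,jvtdb,lokf] -> 17 lines: yxpfh jhrof rzvdp pgf yze hcz gtoc dsp cqazi oeryr jvtdb lokf upv uqo pkubt ebxgp cbzcc
Hunk 4: at line 7 remove [dsp] add [ehb,mck] -> 18 lines: yxpfh jhrof rzvdp pgf yze hcz gtoc ehb mck cqazi oeryr jvtdb lokf upv uqo pkubt ebxgp cbzcc
Hunk 5: at line 2 remove [pgf,yze,hcz] add [enxm] -> 16 lines: yxpfh jhrof rzvdp enxm gtoc ehb mck cqazi oeryr jvtdb lokf upv uqo pkubt ebxgp cbzcc
Hunk 6: at line 3 remove [gtoc,ehb] add [iamb,izug,wah] -> 17 lines: yxpfh jhrof rzvdp enxm iamb izug wah mck cqazi oeryr jvtdb lokf upv uqo pkubt ebxgp cbzcc
Hunk 7: at line 11 remove [lokf] add [oql,fvu] -> 18 lines: yxpfh jhrof rzvdp enxm iamb izug wah mck cqazi oeryr jvtdb oql fvu upv uqo pkubt ebxgp cbzcc
Final line 15: uqo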